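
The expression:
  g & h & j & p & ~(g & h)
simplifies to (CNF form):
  False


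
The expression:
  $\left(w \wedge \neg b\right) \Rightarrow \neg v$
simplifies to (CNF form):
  $b \vee \neg v \vee \neg w$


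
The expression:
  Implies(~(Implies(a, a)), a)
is always true.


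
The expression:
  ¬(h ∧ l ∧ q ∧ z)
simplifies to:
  ¬h ∨ ¬l ∨ ¬q ∨ ¬z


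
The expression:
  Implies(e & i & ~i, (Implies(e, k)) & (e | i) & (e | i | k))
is always true.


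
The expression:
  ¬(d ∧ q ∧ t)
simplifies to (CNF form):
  ¬d ∨ ¬q ∨ ¬t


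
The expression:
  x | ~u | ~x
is always true.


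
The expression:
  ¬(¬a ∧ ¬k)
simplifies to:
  a ∨ k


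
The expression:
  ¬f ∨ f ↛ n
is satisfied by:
  {n: False, f: False}
  {f: True, n: False}
  {n: True, f: False}


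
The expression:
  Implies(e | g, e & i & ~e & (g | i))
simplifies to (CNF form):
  ~e & ~g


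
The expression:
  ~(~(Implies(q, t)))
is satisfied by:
  {t: True, q: False}
  {q: False, t: False}
  {q: True, t: True}


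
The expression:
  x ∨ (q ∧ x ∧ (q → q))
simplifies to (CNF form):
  x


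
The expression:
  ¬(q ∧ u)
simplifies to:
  ¬q ∨ ¬u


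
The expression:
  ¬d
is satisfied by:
  {d: False}


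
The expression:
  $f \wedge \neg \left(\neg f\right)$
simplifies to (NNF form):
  $f$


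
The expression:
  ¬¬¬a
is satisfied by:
  {a: False}


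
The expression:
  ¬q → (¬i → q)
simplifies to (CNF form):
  i ∨ q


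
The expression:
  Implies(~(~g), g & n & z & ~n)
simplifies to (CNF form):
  ~g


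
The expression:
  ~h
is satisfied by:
  {h: False}


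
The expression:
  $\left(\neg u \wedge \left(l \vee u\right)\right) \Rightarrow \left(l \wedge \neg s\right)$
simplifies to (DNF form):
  $u \vee \neg l \vee \neg s$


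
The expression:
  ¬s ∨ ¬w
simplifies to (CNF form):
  ¬s ∨ ¬w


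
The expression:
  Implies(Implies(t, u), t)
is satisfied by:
  {t: True}


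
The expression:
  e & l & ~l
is never true.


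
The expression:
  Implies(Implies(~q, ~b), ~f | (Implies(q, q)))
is always true.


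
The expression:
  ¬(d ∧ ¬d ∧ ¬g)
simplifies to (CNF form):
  True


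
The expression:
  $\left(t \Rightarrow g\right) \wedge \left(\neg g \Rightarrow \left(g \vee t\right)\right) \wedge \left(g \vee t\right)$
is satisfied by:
  {g: True}


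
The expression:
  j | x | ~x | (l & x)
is always true.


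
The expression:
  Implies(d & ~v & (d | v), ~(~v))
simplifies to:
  v | ~d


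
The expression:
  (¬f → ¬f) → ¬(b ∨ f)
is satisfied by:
  {f: False, b: False}


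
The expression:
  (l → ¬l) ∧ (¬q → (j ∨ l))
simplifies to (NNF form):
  ¬l ∧ (j ∨ q)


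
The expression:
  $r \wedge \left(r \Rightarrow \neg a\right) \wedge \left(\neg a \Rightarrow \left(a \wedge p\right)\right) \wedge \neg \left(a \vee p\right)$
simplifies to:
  $\text{False}$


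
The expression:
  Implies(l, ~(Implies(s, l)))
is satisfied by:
  {l: False}


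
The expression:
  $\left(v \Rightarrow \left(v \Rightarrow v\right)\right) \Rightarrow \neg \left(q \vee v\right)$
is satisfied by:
  {q: False, v: False}


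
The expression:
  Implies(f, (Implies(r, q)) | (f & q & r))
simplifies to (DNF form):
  q | ~f | ~r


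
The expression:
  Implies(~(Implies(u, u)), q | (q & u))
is always true.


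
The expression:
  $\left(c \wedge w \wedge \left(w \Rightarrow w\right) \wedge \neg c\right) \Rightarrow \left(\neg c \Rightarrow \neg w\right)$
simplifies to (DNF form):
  $\text{True}$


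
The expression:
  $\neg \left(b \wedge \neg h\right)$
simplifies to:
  $h \vee \neg b$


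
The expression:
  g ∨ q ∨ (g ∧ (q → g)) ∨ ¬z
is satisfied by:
  {q: True, g: True, z: False}
  {q: True, g: False, z: False}
  {g: True, q: False, z: False}
  {q: False, g: False, z: False}
  {q: True, z: True, g: True}
  {q: True, z: True, g: False}
  {z: True, g: True, q: False}


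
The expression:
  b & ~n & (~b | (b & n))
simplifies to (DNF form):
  False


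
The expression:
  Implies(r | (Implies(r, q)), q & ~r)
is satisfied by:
  {q: True, r: False}


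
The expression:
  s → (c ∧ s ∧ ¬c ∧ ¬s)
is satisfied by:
  {s: False}


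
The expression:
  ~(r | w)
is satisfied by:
  {r: False, w: False}


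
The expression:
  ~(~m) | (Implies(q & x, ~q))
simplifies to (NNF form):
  m | ~q | ~x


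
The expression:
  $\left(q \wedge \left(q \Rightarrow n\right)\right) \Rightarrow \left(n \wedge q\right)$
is always true.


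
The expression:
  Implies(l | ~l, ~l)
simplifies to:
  ~l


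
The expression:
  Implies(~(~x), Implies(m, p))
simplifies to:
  p | ~m | ~x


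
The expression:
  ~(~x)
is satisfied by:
  {x: True}


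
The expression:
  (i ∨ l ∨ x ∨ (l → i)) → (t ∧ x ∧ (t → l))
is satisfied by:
  {t: True, x: True, l: True}


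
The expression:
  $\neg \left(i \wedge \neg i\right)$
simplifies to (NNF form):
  $\text{True}$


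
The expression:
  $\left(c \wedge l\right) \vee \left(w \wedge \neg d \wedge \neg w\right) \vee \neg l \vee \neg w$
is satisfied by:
  {c: True, l: False, w: False}
  {l: False, w: False, c: False}
  {w: True, c: True, l: False}
  {w: True, l: False, c: False}
  {c: True, l: True, w: False}
  {l: True, c: False, w: False}
  {w: True, l: True, c: True}


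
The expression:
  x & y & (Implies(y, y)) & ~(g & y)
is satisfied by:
  {x: True, y: True, g: False}


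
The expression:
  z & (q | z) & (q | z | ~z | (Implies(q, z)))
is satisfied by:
  {z: True}


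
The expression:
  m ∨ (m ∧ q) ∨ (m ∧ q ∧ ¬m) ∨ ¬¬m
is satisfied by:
  {m: True}


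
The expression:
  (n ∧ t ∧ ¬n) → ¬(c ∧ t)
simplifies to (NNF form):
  True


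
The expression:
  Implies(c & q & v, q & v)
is always true.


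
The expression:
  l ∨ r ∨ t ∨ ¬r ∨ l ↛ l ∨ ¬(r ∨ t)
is always true.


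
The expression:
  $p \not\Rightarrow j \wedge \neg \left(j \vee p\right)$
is never true.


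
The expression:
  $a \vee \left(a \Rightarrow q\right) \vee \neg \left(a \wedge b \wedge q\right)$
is always true.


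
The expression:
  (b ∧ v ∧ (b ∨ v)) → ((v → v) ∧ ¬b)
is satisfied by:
  {v: False, b: False}
  {b: True, v: False}
  {v: True, b: False}


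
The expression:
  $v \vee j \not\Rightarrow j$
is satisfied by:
  {v: True}


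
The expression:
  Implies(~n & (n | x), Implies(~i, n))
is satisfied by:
  {i: True, n: True, x: False}
  {i: True, x: False, n: False}
  {n: True, x: False, i: False}
  {n: False, x: False, i: False}
  {i: True, n: True, x: True}
  {i: True, x: True, n: False}
  {n: True, x: True, i: False}


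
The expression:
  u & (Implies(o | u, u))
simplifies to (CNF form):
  u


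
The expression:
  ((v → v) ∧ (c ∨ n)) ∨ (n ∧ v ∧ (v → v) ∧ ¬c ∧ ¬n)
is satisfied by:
  {n: True, c: True}
  {n: True, c: False}
  {c: True, n: False}


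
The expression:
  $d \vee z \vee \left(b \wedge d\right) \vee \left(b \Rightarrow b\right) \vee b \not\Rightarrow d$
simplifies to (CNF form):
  $\text{True}$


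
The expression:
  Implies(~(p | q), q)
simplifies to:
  p | q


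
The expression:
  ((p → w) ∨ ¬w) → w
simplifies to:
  w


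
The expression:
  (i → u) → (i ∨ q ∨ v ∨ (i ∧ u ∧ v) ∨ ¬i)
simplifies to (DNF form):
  True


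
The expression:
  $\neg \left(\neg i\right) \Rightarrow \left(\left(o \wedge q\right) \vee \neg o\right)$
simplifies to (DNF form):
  $q \vee \neg i \vee \neg o$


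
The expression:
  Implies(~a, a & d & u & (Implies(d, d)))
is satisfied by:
  {a: True}


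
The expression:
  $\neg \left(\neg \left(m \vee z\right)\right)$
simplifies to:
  $m \vee z$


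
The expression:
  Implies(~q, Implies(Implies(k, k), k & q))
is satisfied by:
  {q: True}


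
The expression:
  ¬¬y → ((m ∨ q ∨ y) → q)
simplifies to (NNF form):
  q ∨ ¬y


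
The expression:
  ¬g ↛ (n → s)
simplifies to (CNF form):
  n ∧ ¬g ∧ ¬s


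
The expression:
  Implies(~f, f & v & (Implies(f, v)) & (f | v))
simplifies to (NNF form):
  f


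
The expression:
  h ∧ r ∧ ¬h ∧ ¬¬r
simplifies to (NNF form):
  False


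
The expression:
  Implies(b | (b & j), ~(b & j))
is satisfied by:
  {b: False, j: False}
  {j: True, b: False}
  {b: True, j: False}


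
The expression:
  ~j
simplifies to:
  ~j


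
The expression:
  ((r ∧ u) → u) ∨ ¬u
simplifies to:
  True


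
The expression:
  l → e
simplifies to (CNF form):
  e ∨ ¬l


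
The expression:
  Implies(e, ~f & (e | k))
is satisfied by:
  {e: False, f: False}
  {f: True, e: False}
  {e: True, f: False}


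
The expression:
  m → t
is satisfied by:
  {t: True, m: False}
  {m: False, t: False}
  {m: True, t: True}


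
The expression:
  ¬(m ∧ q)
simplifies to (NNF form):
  ¬m ∨ ¬q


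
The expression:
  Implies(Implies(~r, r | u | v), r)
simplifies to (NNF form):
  r | (~u & ~v)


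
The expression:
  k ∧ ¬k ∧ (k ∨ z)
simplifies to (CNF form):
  False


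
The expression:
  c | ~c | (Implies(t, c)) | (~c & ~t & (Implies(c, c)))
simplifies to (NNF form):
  True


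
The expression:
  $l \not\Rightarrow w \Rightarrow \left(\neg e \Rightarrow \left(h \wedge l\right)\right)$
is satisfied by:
  {h: True, e: True, w: True, l: False}
  {h: True, e: True, l: False, w: False}
  {h: True, w: True, l: False, e: False}
  {h: True, l: False, w: False, e: False}
  {e: True, w: True, l: False, h: False}
  {e: True, l: False, w: False, h: False}
  {w: True, e: False, l: False, h: False}
  {e: False, l: False, w: False, h: False}
  {e: True, h: True, l: True, w: True}
  {e: True, h: True, l: True, w: False}
  {h: True, l: True, w: True, e: False}
  {h: True, l: True, e: False, w: False}
  {w: True, l: True, e: True, h: False}
  {l: True, e: True, h: False, w: False}
  {l: True, w: True, h: False, e: False}


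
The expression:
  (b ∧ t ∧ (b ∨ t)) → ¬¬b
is always true.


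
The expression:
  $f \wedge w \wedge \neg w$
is never true.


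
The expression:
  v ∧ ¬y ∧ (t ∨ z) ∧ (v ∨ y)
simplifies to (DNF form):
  (t ∧ v ∧ ¬y) ∨ (v ∧ z ∧ ¬y)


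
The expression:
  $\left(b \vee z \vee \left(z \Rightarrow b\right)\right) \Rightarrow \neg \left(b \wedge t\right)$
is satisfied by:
  {t: False, b: False}
  {b: True, t: False}
  {t: True, b: False}


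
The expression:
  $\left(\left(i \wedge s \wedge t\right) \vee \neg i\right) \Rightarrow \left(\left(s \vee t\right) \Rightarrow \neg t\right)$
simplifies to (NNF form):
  $\left(i \wedge \neg s\right) \vee \neg t$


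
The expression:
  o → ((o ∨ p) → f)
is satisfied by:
  {f: True, o: False}
  {o: False, f: False}
  {o: True, f: True}


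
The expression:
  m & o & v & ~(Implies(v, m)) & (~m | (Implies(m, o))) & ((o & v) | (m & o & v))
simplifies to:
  False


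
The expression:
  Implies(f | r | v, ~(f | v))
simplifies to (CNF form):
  ~f & ~v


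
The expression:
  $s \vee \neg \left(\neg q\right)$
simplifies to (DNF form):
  $q \vee s$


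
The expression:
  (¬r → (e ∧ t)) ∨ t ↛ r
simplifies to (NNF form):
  r ∨ t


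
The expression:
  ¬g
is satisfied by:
  {g: False}


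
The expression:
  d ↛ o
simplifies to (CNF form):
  d ∧ ¬o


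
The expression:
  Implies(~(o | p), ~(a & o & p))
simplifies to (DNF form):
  True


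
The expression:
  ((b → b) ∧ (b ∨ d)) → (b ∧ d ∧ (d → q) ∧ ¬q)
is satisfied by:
  {d: False, b: False}


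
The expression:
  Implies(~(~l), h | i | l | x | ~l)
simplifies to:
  True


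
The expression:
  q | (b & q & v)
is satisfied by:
  {q: True}


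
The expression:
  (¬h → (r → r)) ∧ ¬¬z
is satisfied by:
  {z: True}


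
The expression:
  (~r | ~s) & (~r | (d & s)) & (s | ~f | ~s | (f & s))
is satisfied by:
  {r: False}


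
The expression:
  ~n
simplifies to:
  ~n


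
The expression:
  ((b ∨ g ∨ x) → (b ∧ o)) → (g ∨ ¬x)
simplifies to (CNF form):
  g ∨ ¬b ∨ ¬o ∨ ¬x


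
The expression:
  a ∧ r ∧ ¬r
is never true.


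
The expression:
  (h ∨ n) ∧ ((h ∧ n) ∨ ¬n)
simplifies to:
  h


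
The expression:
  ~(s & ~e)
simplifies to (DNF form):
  e | ~s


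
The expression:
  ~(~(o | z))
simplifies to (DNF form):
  o | z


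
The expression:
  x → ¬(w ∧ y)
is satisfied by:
  {w: False, y: False, x: False}
  {x: True, w: False, y: False}
  {y: True, w: False, x: False}
  {x: True, y: True, w: False}
  {w: True, x: False, y: False}
  {x: True, w: True, y: False}
  {y: True, w: True, x: False}


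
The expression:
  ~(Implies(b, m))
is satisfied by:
  {b: True, m: False}


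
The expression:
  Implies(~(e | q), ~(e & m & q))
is always true.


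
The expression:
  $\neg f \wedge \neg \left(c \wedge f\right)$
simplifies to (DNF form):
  $\neg f$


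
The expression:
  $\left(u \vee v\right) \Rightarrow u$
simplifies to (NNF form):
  $u \vee \neg v$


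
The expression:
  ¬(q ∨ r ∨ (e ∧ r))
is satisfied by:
  {q: False, r: False}


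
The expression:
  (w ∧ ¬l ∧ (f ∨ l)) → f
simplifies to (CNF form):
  True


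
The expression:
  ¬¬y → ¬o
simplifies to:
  ¬o ∨ ¬y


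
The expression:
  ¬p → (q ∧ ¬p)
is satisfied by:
  {q: True, p: True}
  {q: True, p: False}
  {p: True, q: False}


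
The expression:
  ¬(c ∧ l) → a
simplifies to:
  a ∨ (c ∧ l)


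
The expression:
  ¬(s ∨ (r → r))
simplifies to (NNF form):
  False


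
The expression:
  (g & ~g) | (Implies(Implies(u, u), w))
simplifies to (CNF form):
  w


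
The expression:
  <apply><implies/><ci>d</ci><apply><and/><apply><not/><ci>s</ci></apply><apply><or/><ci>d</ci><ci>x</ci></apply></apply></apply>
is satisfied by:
  {s: False, d: False}
  {d: True, s: False}
  {s: True, d: False}


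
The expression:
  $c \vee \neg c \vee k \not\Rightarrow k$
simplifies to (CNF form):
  $\text{True}$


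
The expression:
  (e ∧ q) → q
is always true.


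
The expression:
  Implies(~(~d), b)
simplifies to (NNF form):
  b | ~d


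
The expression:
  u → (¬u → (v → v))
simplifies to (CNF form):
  True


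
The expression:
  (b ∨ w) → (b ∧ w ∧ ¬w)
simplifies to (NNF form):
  ¬b ∧ ¬w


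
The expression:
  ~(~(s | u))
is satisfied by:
  {u: True, s: True}
  {u: True, s: False}
  {s: True, u: False}


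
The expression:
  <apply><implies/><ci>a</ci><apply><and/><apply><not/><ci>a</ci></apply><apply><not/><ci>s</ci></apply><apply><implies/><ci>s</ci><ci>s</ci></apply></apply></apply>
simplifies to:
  <apply><not/><ci>a</ci></apply>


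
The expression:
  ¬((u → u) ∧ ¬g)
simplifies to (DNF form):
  g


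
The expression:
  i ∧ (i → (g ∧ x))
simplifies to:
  g ∧ i ∧ x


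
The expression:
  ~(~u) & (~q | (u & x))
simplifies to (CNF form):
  u & (x | ~q)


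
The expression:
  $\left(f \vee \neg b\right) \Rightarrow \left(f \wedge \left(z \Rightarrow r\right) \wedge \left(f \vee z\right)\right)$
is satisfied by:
  {b: True, f: True, r: True, z: False}
  {b: True, f: True, r: False, z: False}
  {f: True, r: True, b: False, z: False}
  {f: True, b: False, r: False, z: False}
  {b: True, z: True, f: True, r: True}
  {z: True, f: True, r: True, b: False}
  {b: True, r: True, f: False, z: False}
  {b: True, r: False, f: False, z: False}
  {b: True, z: True, r: True, f: False}
  {b: True, z: True, r: False, f: False}


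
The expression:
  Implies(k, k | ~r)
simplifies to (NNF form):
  True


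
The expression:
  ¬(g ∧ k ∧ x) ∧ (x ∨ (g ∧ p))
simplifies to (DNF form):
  (x ∧ ¬g) ∨ (x ∧ ¬k) ∨ (g ∧ p ∧ ¬x)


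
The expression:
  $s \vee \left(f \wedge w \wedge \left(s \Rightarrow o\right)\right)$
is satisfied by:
  {s: True, f: True, w: True}
  {s: True, f: True, w: False}
  {s: True, w: True, f: False}
  {s: True, w: False, f: False}
  {f: True, w: True, s: False}


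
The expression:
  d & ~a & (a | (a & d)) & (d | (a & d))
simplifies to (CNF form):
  False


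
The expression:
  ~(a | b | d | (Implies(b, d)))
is never true.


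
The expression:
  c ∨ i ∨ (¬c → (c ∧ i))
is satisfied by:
  {i: True, c: True}
  {i: True, c: False}
  {c: True, i: False}


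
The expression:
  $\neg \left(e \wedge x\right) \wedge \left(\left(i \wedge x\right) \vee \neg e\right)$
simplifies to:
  $\neg e$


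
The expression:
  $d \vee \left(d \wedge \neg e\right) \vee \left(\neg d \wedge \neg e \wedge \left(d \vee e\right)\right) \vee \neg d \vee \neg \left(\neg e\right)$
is always true.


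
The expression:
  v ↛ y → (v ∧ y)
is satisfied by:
  {y: True, v: False}
  {v: False, y: False}
  {v: True, y: True}


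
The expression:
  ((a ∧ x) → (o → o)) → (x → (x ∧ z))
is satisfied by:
  {z: True, x: False}
  {x: False, z: False}
  {x: True, z: True}


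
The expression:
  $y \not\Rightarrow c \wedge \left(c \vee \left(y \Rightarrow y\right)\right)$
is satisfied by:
  {y: True, c: False}


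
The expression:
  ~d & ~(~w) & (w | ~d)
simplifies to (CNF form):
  w & ~d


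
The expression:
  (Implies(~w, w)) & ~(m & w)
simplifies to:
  w & ~m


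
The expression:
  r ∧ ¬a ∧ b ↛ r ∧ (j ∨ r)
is never true.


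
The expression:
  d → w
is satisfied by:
  {w: True, d: False}
  {d: False, w: False}
  {d: True, w: True}


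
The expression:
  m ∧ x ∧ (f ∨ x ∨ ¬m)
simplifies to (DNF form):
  m ∧ x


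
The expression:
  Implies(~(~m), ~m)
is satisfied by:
  {m: False}


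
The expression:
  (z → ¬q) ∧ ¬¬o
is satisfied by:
  {o: True, q: False, z: False}
  {z: True, o: True, q: False}
  {q: True, o: True, z: False}


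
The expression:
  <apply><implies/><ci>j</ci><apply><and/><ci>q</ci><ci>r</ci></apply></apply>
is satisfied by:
  {q: True, r: True, j: False}
  {q: True, r: False, j: False}
  {r: True, q: False, j: False}
  {q: False, r: False, j: False}
  {j: True, q: True, r: True}


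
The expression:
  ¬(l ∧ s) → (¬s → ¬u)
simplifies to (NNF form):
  s ∨ ¬u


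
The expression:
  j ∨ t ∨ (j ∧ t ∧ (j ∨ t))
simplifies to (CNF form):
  j ∨ t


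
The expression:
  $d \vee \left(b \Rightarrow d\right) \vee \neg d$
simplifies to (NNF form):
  $\text{True}$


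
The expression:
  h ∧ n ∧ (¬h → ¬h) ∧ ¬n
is never true.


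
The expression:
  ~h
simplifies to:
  ~h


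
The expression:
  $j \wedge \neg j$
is never true.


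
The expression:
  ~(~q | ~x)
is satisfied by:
  {x: True, q: True}


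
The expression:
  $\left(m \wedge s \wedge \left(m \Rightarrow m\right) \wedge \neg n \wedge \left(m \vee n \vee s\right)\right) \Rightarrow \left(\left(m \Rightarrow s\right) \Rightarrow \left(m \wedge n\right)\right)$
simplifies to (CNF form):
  $n \vee \neg m \vee \neg s$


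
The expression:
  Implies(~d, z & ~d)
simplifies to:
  d | z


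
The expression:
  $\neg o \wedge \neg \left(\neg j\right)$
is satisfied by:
  {j: True, o: False}


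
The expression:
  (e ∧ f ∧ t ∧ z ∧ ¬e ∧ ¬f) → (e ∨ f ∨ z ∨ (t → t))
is always true.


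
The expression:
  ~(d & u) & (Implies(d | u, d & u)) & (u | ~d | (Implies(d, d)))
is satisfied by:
  {u: False, d: False}


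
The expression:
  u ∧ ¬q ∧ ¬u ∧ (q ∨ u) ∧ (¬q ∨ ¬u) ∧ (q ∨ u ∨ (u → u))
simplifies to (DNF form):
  False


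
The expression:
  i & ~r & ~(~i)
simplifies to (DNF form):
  i & ~r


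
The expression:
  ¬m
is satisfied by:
  {m: False}


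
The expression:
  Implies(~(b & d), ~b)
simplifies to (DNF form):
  d | ~b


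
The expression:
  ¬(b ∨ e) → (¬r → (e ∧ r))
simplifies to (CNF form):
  b ∨ e ∨ r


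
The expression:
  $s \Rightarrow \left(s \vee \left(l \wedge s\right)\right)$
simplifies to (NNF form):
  $\text{True}$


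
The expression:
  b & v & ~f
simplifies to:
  b & v & ~f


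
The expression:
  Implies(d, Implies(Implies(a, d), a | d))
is always true.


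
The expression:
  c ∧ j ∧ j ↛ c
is never true.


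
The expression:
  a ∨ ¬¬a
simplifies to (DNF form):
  a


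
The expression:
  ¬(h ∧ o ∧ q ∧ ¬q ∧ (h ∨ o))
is always true.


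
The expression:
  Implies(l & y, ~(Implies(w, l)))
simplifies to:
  ~l | ~y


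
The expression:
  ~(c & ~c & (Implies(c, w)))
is always true.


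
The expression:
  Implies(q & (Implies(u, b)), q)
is always true.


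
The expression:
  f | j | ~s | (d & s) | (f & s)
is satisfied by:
  {j: True, d: True, f: True, s: False}
  {j: True, d: True, s: False, f: False}
  {j: True, f: True, s: False, d: False}
  {j: True, s: False, f: False, d: False}
  {d: True, f: True, s: False, j: False}
  {d: True, s: False, f: False, j: False}
  {f: True, d: False, s: False, j: False}
  {d: False, s: False, f: False, j: False}
  {d: True, j: True, s: True, f: True}
  {d: True, j: True, s: True, f: False}
  {j: True, s: True, f: True, d: False}
  {j: True, s: True, d: False, f: False}
  {f: True, s: True, d: True, j: False}
  {s: True, d: True, j: False, f: False}
  {s: True, f: True, j: False, d: False}


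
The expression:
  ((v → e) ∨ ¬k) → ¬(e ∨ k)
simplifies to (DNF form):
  (v ∧ ¬e) ∨ (¬e ∧ ¬k)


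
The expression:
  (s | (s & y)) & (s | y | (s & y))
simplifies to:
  s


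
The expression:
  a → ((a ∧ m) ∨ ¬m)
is always true.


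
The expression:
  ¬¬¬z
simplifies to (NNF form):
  ¬z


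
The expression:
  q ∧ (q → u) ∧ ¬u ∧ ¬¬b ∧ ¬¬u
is never true.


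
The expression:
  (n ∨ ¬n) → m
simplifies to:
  m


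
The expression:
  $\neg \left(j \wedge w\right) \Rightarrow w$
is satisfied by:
  {w: True}


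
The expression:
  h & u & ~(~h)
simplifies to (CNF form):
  h & u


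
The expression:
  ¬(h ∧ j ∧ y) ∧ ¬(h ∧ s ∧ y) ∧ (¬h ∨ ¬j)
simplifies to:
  (¬j ∧ ¬s) ∨ (¬j ∧ ¬y) ∨ ¬h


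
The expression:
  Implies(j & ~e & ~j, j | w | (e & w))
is always true.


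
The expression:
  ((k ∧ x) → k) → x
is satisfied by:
  {x: True}


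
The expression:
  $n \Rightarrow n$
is always true.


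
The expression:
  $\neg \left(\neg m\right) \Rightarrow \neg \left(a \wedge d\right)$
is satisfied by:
  {m: False, d: False, a: False}
  {a: True, m: False, d: False}
  {d: True, m: False, a: False}
  {a: True, d: True, m: False}
  {m: True, a: False, d: False}
  {a: True, m: True, d: False}
  {d: True, m: True, a: False}


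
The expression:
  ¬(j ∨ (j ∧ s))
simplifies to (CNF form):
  ¬j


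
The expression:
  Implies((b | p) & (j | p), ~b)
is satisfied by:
  {j: False, b: False, p: False}
  {p: True, j: False, b: False}
  {j: True, p: False, b: False}
  {p: True, j: True, b: False}
  {b: True, p: False, j: False}


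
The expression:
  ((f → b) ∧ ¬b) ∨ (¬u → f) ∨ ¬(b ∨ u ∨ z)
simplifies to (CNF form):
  f ∨ u ∨ ¬b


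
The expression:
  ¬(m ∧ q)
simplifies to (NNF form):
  ¬m ∨ ¬q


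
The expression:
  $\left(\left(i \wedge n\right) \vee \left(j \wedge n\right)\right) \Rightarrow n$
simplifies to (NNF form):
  $\text{True}$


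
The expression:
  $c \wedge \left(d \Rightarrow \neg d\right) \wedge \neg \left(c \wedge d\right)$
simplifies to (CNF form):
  $c \wedge \neg d$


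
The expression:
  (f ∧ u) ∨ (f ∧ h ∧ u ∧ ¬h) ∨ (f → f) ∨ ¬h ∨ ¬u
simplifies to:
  True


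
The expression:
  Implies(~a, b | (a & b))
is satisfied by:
  {a: True, b: True}
  {a: True, b: False}
  {b: True, a: False}


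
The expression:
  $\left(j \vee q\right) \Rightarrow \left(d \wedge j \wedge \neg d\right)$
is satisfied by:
  {q: False, j: False}


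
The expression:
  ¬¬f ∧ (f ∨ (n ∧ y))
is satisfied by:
  {f: True}


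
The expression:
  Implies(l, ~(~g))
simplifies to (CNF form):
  g | ~l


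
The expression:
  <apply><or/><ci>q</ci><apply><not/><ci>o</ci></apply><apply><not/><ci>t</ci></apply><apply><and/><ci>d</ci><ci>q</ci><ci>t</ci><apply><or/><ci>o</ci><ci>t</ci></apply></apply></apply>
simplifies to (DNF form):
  <apply><or/><ci>q</ci><apply><not/><ci>o</ci></apply><apply><not/><ci>t</ci></apply></apply>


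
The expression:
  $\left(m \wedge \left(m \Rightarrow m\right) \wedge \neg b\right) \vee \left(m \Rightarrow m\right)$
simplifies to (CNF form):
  $\text{True}$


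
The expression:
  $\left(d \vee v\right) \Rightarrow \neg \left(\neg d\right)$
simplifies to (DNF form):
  $d \vee \neg v$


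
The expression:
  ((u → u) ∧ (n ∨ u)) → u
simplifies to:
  u ∨ ¬n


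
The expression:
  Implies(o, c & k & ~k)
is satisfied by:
  {o: False}


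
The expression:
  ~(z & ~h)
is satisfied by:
  {h: True, z: False}
  {z: False, h: False}
  {z: True, h: True}


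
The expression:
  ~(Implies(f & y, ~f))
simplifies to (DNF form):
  f & y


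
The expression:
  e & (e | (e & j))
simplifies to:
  e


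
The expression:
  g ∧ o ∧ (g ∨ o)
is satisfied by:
  {g: True, o: True}


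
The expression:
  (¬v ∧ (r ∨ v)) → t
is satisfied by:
  {t: True, v: True, r: False}
  {t: True, v: False, r: False}
  {v: True, t: False, r: False}
  {t: False, v: False, r: False}
  {r: True, t: True, v: True}
  {r: True, t: True, v: False}
  {r: True, v: True, t: False}


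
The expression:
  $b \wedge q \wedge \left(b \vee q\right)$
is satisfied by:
  {b: True, q: True}


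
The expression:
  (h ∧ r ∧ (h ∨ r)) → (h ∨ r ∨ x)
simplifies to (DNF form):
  True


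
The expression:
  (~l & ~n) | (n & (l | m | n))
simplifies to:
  n | ~l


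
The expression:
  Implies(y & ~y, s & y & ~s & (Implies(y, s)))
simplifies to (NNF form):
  True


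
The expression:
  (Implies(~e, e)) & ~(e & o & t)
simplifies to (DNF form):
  (e & ~o) | (e & ~t)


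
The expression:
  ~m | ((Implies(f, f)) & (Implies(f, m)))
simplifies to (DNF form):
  True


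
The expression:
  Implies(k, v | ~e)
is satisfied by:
  {v: True, k: False, e: False}
  {k: False, e: False, v: False}
  {e: True, v: True, k: False}
  {e: True, k: False, v: False}
  {v: True, k: True, e: False}
  {k: True, v: False, e: False}
  {e: True, k: True, v: True}


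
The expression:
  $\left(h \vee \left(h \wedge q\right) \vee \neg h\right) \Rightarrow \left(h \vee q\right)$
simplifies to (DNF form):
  $h \vee q$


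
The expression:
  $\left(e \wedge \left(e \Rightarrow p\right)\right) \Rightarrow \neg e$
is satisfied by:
  {p: False, e: False}
  {e: True, p: False}
  {p: True, e: False}


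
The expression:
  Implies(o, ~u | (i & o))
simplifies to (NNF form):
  i | ~o | ~u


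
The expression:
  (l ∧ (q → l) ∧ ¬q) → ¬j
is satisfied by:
  {q: True, l: False, j: False}
  {l: False, j: False, q: False}
  {j: True, q: True, l: False}
  {j: True, l: False, q: False}
  {q: True, l: True, j: False}
  {l: True, q: False, j: False}
  {j: True, l: True, q: True}


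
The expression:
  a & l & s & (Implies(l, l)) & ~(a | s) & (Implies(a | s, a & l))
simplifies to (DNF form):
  False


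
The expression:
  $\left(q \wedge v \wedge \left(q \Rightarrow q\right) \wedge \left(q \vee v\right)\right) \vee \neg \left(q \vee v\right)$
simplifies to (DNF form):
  $\left(q \wedge v\right) \vee \left(\neg q \wedge \neg v\right)$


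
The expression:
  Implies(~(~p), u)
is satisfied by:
  {u: True, p: False}
  {p: False, u: False}
  {p: True, u: True}


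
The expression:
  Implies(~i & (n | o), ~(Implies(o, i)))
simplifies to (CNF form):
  i | o | ~n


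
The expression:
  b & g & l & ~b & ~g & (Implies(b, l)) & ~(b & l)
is never true.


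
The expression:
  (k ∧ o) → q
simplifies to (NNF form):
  q ∨ ¬k ∨ ¬o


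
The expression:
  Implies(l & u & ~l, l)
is always true.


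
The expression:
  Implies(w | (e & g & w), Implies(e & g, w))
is always true.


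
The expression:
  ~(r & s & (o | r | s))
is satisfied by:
  {s: False, r: False}
  {r: True, s: False}
  {s: True, r: False}


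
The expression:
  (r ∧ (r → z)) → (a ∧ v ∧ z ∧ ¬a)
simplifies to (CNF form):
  ¬r ∨ ¬z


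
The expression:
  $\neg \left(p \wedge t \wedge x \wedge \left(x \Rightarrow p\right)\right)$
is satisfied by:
  {p: False, t: False, x: False}
  {x: True, p: False, t: False}
  {t: True, p: False, x: False}
  {x: True, t: True, p: False}
  {p: True, x: False, t: False}
  {x: True, p: True, t: False}
  {t: True, p: True, x: False}


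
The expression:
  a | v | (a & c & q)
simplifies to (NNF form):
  a | v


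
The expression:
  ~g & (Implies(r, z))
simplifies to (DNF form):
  (z & ~g) | (~g & ~r)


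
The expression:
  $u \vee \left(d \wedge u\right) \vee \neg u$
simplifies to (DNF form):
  $\text{True}$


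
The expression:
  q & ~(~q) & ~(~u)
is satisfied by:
  {u: True, q: True}


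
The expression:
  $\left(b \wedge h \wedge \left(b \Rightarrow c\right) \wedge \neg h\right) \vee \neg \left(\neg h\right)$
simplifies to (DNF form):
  $h$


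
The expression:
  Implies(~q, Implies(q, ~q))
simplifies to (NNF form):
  True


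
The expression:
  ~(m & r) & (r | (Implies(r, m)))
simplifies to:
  ~m | ~r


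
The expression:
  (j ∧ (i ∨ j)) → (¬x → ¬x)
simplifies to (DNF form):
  True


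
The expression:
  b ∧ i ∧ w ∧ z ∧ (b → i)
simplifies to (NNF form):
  b ∧ i ∧ w ∧ z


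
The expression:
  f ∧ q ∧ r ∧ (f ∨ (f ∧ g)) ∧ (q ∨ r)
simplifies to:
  f ∧ q ∧ r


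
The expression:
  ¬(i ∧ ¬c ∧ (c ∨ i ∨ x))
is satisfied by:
  {c: True, i: False}
  {i: False, c: False}
  {i: True, c: True}


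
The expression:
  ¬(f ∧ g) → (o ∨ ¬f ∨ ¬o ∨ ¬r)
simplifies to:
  True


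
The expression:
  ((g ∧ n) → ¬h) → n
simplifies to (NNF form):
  n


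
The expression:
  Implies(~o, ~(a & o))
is always true.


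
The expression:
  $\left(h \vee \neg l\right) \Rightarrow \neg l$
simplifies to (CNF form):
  $\neg h \vee \neg l$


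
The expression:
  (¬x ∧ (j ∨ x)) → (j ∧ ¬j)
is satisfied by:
  {x: True, j: False}
  {j: False, x: False}
  {j: True, x: True}


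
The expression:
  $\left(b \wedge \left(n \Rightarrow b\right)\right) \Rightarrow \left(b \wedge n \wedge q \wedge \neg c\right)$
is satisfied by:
  {n: True, q: True, c: False, b: False}
  {n: True, q: False, c: False, b: False}
  {q: True, n: False, c: False, b: False}
  {n: False, q: False, c: False, b: False}
  {n: True, c: True, q: True, b: False}
  {n: True, c: True, q: False, b: False}
  {c: True, q: True, n: False, b: False}
  {c: True, n: False, q: False, b: False}
  {n: True, b: True, c: False, q: True}


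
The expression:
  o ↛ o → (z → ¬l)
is always true.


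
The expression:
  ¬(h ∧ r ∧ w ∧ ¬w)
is always true.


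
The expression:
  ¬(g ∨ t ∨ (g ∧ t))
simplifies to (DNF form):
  ¬g ∧ ¬t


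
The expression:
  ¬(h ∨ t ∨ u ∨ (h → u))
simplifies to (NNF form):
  False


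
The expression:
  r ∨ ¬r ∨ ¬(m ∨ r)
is always true.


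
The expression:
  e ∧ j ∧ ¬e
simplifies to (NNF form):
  False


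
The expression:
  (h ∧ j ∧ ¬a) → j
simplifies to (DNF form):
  True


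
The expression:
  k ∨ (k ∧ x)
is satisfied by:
  {k: True}


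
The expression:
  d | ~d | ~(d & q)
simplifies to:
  True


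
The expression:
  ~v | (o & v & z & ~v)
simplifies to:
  ~v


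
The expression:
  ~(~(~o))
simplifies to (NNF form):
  ~o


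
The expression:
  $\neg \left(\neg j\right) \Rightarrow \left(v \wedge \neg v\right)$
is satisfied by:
  {j: False}


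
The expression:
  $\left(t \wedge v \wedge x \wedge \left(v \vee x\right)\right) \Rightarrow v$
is always true.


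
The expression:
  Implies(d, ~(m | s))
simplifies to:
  ~d | (~m & ~s)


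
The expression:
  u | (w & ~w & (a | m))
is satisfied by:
  {u: True}


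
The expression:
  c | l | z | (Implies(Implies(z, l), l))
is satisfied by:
  {c: True, z: True, l: True}
  {c: True, z: True, l: False}
  {c: True, l: True, z: False}
  {c: True, l: False, z: False}
  {z: True, l: True, c: False}
  {z: True, l: False, c: False}
  {l: True, z: False, c: False}


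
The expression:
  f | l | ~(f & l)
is always true.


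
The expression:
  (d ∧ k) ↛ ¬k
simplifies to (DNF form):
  d ∧ k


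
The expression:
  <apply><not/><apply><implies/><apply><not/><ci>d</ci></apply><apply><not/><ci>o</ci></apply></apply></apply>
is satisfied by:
  {o: True, d: False}


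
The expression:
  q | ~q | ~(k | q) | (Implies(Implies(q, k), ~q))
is always true.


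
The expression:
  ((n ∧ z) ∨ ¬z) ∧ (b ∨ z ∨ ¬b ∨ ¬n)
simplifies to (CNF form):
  n ∨ ¬z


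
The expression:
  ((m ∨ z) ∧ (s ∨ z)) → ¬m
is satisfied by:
  {s: False, m: False, z: False}
  {z: True, s: False, m: False}
  {s: True, z: False, m: False}
  {z: True, s: True, m: False}
  {m: True, z: False, s: False}


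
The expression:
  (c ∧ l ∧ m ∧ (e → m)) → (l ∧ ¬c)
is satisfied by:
  {l: False, c: False, m: False}
  {m: True, l: False, c: False}
  {c: True, l: False, m: False}
  {m: True, c: True, l: False}
  {l: True, m: False, c: False}
  {m: True, l: True, c: False}
  {c: True, l: True, m: False}


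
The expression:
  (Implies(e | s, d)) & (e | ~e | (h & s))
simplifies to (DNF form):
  d | (~e & ~s)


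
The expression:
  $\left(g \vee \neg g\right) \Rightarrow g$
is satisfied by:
  {g: True}


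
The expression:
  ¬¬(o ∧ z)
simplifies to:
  o ∧ z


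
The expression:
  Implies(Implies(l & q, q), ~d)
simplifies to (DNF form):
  ~d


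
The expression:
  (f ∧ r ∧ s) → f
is always true.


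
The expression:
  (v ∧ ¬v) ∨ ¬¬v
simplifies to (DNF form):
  v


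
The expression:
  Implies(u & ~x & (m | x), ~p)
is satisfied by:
  {x: True, p: False, m: False, u: False}
  {x: False, p: False, m: False, u: False}
  {x: True, u: True, p: False, m: False}
  {u: True, x: False, p: False, m: False}
  {x: True, m: True, u: False, p: False}
  {m: True, u: False, p: False, x: False}
  {x: True, u: True, m: True, p: False}
  {u: True, m: True, x: False, p: False}
  {x: True, p: True, u: False, m: False}
  {p: True, u: False, m: False, x: False}
  {x: True, u: True, p: True, m: False}
  {u: True, p: True, x: False, m: False}
  {x: True, m: True, p: True, u: False}
  {m: True, p: True, u: False, x: False}
  {x: True, u: True, m: True, p: True}


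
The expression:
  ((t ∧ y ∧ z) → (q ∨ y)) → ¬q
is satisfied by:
  {q: False}


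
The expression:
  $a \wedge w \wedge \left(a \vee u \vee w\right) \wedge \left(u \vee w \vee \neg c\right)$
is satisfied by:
  {a: True, w: True}


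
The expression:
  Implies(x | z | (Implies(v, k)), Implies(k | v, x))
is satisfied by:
  {x: True, v: False, k: False, z: False}
  {x: True, z: True, v: False, k: False}
  {x: True, v: True, k: False, z: False}
  {x: True, z: True, v: True, k: False}
  {x: True, k: True, v: False, z: False}
  {x: True, k: True, z: True, v: False}
  {x: True, k: True, v: True, z: False}
  {x: True, z: True, k: True, v: True}
  {z: False, v: False, k: False, x: False}
  {z: True, v: False, k: False, x: False}
  {v: True, z: False, k: False, x: False}


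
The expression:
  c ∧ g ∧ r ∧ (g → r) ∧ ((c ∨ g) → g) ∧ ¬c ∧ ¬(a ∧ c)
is never true.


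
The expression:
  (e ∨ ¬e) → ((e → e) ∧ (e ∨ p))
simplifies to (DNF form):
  e ∨ p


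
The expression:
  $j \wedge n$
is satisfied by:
  {j: True, n: True}


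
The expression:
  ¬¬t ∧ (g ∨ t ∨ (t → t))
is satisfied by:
  {t: True}


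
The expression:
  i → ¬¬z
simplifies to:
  z ∨ ¬i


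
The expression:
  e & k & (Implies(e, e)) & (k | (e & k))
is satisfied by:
  {e: True, k: True}


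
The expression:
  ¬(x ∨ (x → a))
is never true.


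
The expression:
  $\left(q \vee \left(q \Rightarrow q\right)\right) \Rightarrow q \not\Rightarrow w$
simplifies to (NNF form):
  $q \wedge \neg w$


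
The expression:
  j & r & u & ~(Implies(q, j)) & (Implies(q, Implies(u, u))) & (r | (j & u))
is never true.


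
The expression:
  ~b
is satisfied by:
  {b: False}


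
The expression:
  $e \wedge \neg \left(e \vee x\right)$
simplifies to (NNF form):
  $\text{False}$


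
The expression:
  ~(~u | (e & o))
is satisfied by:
  {u: True, e: False, o: False}
  {u: True, o: True, e: False}
  {u: True, e: True, o: False}


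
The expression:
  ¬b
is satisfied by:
  {b: False}


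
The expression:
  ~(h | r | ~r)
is never true.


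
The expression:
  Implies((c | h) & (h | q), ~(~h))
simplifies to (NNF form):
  h | ~c | ~q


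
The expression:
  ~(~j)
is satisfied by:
  {j: True}


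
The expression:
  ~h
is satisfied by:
  {h: False}


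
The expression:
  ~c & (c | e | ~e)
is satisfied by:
  {c: False}


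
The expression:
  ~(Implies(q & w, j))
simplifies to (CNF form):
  q & w & ~j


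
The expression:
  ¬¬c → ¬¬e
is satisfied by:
  {e: True, c: False}
  {c: False, e: False}
  {c: True, e: True}


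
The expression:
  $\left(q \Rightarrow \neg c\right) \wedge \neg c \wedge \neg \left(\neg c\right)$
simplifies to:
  $\text{False}$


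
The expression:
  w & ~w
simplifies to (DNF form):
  False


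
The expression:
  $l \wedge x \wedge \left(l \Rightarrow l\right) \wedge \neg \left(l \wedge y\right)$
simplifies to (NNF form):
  $l \wedge x \wedge \neg y$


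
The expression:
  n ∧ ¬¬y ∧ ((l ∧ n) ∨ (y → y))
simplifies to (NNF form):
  n ∧ y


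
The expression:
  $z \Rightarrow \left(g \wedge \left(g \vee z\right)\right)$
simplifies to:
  $g \vee \neg z$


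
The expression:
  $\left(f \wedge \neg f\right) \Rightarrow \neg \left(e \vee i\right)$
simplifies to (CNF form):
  $\text{True}$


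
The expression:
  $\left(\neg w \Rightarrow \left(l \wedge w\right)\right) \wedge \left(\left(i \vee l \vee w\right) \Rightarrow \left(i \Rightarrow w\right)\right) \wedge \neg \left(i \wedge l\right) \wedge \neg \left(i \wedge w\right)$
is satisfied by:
  {w: True, i: False}
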